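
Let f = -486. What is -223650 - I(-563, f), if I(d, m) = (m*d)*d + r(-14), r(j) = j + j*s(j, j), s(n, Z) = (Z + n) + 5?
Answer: 153822976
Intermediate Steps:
s(n, Z) = 5 + Z + n
r(j) = j + j*(5 + 2*j) (r(j) = j + j*(5 + j + j) = j + j*(5 + 2*j))
I(d, m) = 308 + m*d**2 (I(d, m) = (m*d)*d + 2*(-14)*(3 - 14) = (d*m)*d + 2*(-14)*(-11) = m*d**2 + 308 = 308 + m*d**2)
-223650 - I(-563, f) = -223650 - (308 - 486*(-563)**2) = -223650 - (308 - 486*316969) = -223650 - (308 - 154046934) = -223650 - 1*(-154046626) = -223650 + 154046626 = 153822976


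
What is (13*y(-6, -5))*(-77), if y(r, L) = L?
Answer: 5005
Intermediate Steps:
(13*y(-6, -5))*(-77) = (13*(-5))*(-77) = -65*(-77) = 5005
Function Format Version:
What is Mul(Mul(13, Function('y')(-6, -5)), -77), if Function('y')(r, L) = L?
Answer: 5005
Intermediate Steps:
Mul(Mul(13, Function('y')(-6, -5)), -77) = Mul(Mul(13, -5), -77) = Mul(-65, -77) = 5005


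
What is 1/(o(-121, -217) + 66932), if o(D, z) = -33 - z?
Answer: 1/67116 ≈ 1.4900e-5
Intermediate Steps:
1/(o(-121, -217) + 66932) = 1/((-33 - 1*(-217)) + 66932) = 1/((-33 + 217) + 66932) = 1/(184 + 66932) = 1/67116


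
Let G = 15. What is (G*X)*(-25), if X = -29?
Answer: 10875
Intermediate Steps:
(G*X)*(-25) = (15*(-29))*(-25) = -435*(-25) = 10875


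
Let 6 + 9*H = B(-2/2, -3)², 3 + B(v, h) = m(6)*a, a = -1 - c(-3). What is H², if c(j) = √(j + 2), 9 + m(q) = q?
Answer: 25/9 ≈ 2.7778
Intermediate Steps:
m(q) = -9 + q
c(j) = √(2 + j)
a = -1 - I (a = -1 - √(2 - 3) = -1 - √(-1) = -1 - I ≈ -1.0 - 1.0*I)
B(v, h) = 3*I (B(v, h) = -3 + (-9 + 6)*(-1 - I) = -3 - 3*(-1 - I) = -3 + (3 + 3*I) = 3*I)
H = -5/3 (H = -⅔ + (3*I)²/9 = -⅔ + (⅑)*(-9) = -⅔ - 1 = -5/3 ≈ -1.6667)
H² = (-5/3)² = 25/9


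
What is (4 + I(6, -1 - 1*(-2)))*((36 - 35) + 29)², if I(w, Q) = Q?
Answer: 4500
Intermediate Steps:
(4 + I(6, -1 - 1*(-2)))*((36 - 35) + 29)² = (4 + (-1 - 1*(-2)))*((36 - 35) + 29)² = (4 + (-1 + 2))*(1 + 29)² = (4 + 1)*30² = 5*900 = 4500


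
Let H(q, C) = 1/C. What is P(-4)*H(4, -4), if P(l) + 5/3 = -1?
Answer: ⅔ ≈ 0.66667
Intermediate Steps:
P(l) = -8/3 (P(l) = -5/3 - 1 = -8/3)
P(-4)*H(4, -4) = -8/3/(-4) = -8/3*(-¼) = ⅔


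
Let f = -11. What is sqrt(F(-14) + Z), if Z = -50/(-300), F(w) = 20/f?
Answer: I*sqrt(7194)/66 ≈ 1.2851*I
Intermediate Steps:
F(w) = -20/11 (F(w) = 20/(-11) = 20*(-1/11) = -20/11)
Z = 1/6 (Z = -50*(-1/300) = 1/6 ≈ 0.16667)
sqrt(F(-14) + Z) = sqrt(-20/11 + 1/6) = sqrt(-109/66) = I*sqrt(7194)/66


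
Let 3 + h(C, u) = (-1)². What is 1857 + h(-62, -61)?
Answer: 1855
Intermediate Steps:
h(C, u) = -2 (h(C, u) = -3 + (-1)² = -3 + 1 = -2)
1857 + h(-62, -61) = 1857 - 2 = 1855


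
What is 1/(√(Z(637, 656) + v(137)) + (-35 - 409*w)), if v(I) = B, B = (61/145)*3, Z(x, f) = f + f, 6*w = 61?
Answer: -21888330/91774560517 - 36*√27611335/91774560517 ≈ -0.00024056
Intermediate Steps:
w = 61/6 (w = (⅙)*61 = 61/6 ≈ 10.167)
Z(x, f) = 2*f
B = 183/145 (B = (61*(1/145))*3 = (61/145)*3 = 183/145 ≈ 1.2621)
v(I) = 183/145
1/(√(Z(637, 656) + v(137)) + (-35 - 409*w)) = 1/(√(2*656 + 183/145) + (-35 - 409*61/6)) = 1/(√(1312 + 183/145) + (-35 - 24949/6)) = 1/(√(190423/145) - 25159/6) = 1/(√27611335/145 - 25159/6) = 1/(-25159/6 + √27611335/145)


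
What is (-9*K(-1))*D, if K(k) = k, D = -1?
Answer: -9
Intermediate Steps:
(-9*K(-1))*D = -9*(-1)*(-1) = 9*(-1) = -9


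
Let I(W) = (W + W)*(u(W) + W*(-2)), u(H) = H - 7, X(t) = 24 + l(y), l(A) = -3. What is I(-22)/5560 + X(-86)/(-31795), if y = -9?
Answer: -1055073/8839010 ≈ -0.11937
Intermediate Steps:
X(t) = 21 (X(t) = 24 - 3 = 21)
u(H) = -7 + H
I(W) = 2*W*(-7 - W) (I(W) = (W + W)*((-7 + W) + W*(-2)) = (2*W)*((-7 + W) - 2*W) = (2*W)*(-7 - W) = 2*W*(-7 - W))
I(-22)/5560 + X(-86)/(-31795) = -2*(-22)*(7 - 22)/5560 + 21/(-31795) = -2*(-22)*(-15)*(1/5560) + 21*(-1/31795) = -660*1/5560 - 21/31795 = -33/278 - 21/31795 = -1055073/8839010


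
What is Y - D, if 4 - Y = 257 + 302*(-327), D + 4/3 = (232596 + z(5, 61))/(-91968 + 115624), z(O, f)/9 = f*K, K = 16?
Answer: 1747447363/17742 ≈ 98492.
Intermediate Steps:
z(O, f) = 144*f (z(O, f) = 9*(f*16) = 9*(16*f) = 144*f)
D = 157379/17742 (D = -4/3 + (232596 + 144*61)/(-91968 + 115624) = -4/3 + (232596 + 8784)/23656 = -4/3 + 241380*(1/23656) = -4/3 + 60345/5914 = 157379/17742 ≈ 8.8704)
Y = 98501 (Y = 4 - (257 + 302*(-327)) = 4 - (257 - 98754) = 4 - 1*(-98497) = 4 + 98497 = 98501)
Y - D = 98501 - 1*157379/17742 = 98501 - 157379/17742 = 1747447363/17742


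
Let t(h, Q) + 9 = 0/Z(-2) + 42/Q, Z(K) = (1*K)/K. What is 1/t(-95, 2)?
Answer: 1/12 ≈ 0.083333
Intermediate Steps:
Z(K) = 1 (Z(K) = K/K = 1)
t(h, Q) = -9 + 42/Q (t(h, Q) = -9 + (0/1 + 42/Q) = -9 + (0*1 + 42/Q) = -9 + (0 + 42/Q) = -9 + 42/Q)
1/t(-95, 2) = 1/(-9 + 42/2) = 1/(-9 + 42*(½)) = 1/(-9 + 21) = 1/12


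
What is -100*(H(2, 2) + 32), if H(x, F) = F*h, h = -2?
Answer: -2800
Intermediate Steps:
H(x, F) = -2*F (H(x, F) = F*(-2) = -2*F)
-100*(H(2, 2) + 32) = -100*(-2*2 + 32) = -100*(-4 + 32) = -100*28 = -2800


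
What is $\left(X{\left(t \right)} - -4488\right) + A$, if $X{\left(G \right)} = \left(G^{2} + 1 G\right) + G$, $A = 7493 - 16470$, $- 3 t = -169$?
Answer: $- \frac{10826}{9} \approx -1202.9$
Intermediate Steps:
$t = \frac{169}{3}$ ($t = \left(- \frac{1}{3}\right) \left(-169\right) = \frac{169}{3} \approx 56.333$)
$A = -8977$ ($A = 7493 - 16470 = -8977$)
$X{\left(G \right)} = G^{2} + 2 G$ ($X{\left(G \right)} = \left(G^{2} + G\right) + G = \left(G + G^{2}\right) + G = G^{2} + 2 G$)
$\left(X{\left(t \right)} - -4488\right) + A = \left(\frac{169 \left(2 + \frac{169}{3}\right)}{3} - -4488\right) - 8977 = \left(\frac{169}{3} \cdot \frac{175}{3} + 4488\right) - 8977 = \left(\frac{29575}{9} + 4488\right) - 8977 = \frac{69967}{9} - 8977 = - \frac{10826}{9}$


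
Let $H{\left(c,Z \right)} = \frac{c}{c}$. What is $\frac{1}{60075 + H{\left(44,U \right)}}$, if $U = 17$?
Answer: $\frac{1}{60076} \approx 1.6646 \cdot 10^{-5}$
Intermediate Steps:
$H{\left(c,Z \right)} = 1$
$\frac{1}{60075 + H{\left(44,U \right)}} = \frac{1}{60075 + 1} = \frac{1}{60076}$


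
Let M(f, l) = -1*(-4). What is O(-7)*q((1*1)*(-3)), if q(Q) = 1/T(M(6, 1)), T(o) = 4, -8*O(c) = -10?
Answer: 5/16 ≈ 0.31250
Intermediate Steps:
O(c) = 5/4 (O(c) = -⅛*(-10) = 5/4)
M(f, l) = 4
q(Q) = ¼ (q(Q) = 1/4 = ¼)
O(-7)*q((1*1)*(-3)) = (5/4)*(¼) = 5/16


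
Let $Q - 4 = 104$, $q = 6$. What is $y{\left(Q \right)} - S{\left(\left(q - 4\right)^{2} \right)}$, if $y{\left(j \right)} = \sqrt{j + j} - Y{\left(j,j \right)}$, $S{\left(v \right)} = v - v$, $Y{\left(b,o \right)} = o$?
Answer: $-108 + 6 \sqrt{6} \approx -93.303$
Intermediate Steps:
$Q = 108$ ($Q = 4 + 104 = 108$)
$S{\left(v \right)} = 0$
$y{\left(j \right)} = - j + \sqrt{2} \sqrt{j}$ ($y{\left(j \right)} = \sqrt{j + j} - j = \sqrt{2 j} - j = \sqrt{2} \sqrt{j} - j = - j + \sqrt{2} \sqrt{j}$)
$y{\left(Q \right)} - S{\left(\left(q - 4\right)^{2} \right)} = \left(\left(-1\right) 108 + \sqrt{2} \sqrt{108}\right) - 0 = \left(-108 + \sqrt{2} \cdot 6 \sqrt{3}\right) + 0 = \left(-108 + 6 \sqrt{6}\right) + 0 = -108 + 6 \sqrt{6}$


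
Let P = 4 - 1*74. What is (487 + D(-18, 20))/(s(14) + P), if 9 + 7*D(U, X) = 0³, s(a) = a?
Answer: -425/49 ≈ -8.6735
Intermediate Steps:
P = -70 (P = 4 - 74 = -70)
D(U, X) = -9/7 (D(U, X) = -9/7 + (⅐)*0³ = -9/7 + (⅐)*0 = -9/7 + 0 = -9/7)
(487 + D(-18, 20))/(s(14) + P) = (487 - 9/7)/(14 - 70) = (3400/7)/(-56) = (3400/7)*(-1/56) = -425/49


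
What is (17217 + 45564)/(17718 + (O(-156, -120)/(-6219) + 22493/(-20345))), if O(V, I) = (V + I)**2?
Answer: 882600096495/248898899867 ≈ 3.5460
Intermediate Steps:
O(V, I) = (I + V)**2
(17217 + 45564)/(17718 + (O(-156, -120)/(-6219) + 22493/(-20345))) = (17217 + 45564)/(17718 + ((-120 - 156)**2/(-6219) + 22493/(-20345))) = 62781/(17718 + ((-276)**2*(-1/6219) + 22493*(-1/20345))) = 62781/(17718 + (76176*(-1/6219) - 22493/20345)) = 62781/(17718 + (-8464/691 - 22493/20345)) = 62781/(17718 - 187742743/14058395) = 62781/(248898899867/14058395) = 62781*(14058395/248898899867) = 882600096495/248898899867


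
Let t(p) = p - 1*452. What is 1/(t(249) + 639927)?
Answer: 1/639724 ≈ 1.5632e-6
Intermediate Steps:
t(p) = -452 + p (t(p) = p - 452 = -452 + p)
1/(t(249) + 639927) = 1/((-452 + 249) + 639927) = 1/(-203 + 639927) = 1/639724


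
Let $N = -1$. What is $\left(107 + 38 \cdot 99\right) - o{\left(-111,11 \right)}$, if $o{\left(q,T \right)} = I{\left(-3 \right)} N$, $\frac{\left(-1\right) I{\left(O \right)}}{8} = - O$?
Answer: $3845$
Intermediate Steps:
$I{\left(O \right)} = 8 O$ ($I{\left(O \right)} = - 8 \left(- O\right) = 8 O$)
$o{\left(q,T \right)} = 24$ ($o{\left(q,T \right)} = 8 \left(-3\right) \left(-1\right) = \left(-24\right) \left(-1\right) = 24$)
$\left(107 + 38 \cdot 99\right) - o{\left(-111,11 \right)} = \left(107 + 38 \cdot 99\right) - 24 = \left(107 + 3762\right) - 24 = 3869 - 24 = 3845$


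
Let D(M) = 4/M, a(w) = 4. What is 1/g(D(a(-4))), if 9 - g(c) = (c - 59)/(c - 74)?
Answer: 73/599 ≈ 0.12187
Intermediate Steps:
g(c) = 9 - (-59 + c)/(-74 + c) (g(c) = 9 - (c - 59)/(c - 74) = 9 - (-59 + c)/(-74 + c))
1/g(D(a(-4))) = 1/((-607 + 8*(4/4))/(-74 + 4/4)) = 1/((-607 + 8*(4*(¼)))/(-74 + 4*(¼))) = 1/((-607 + 8*1)/(-74 + 1)) = 1/((-607 + 8)/(-73)) = 1/(-1/73*(-599)) = 1/(599/73) = 73/599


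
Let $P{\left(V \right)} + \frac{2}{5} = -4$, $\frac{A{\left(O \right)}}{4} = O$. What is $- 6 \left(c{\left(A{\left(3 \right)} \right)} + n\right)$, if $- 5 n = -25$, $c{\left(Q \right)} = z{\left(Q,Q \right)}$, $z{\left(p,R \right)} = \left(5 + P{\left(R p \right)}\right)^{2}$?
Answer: $- \frac{804}{25} \approx -32.16$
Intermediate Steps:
$A{\left(O \right)} = 4 O$
$P{\left(V \right)} = - \frac{22}{5}$ ($P{\left(V \right)} = - \frac{2}{5} - 4 = - \frac{22}{5}$)
$z{\left(p,R \right)} = \frac{9}{25}$ ($z{\left(p,R \right)} = \left(5 - \frac{22}{5}\right)^{2} = \left(\frac{3}{5}\right)^{2} = \frac{9}{25}$)
$c{\left(Q \right)} = \frac{9}{25}$
$n = 5$ ($n = \left(- \frac{1}{5}\right) \left(-25\right) = 5$)
$- 6 \left(c{\left(A{\left(3 \right)} \right)} + n\right) = - 6 \left(\frac{9}{25} + 5\right) = \left(-6\right) \frac{134}{25} = - \frac{804}{25}$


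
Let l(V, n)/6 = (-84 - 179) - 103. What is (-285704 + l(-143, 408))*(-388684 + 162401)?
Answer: 65146875700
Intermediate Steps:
l(V, n) = -2196 (l(V, n) = 6*((-84 - 179) - 103) = 6*(-263 - 103) = 6*(-366) = -2196)
(-285704 + l(-143, 408))*(-388684 + 162401) = (-285704 - 2196)*(-388684 + 162401) = -287900*(-226283) = 65146875700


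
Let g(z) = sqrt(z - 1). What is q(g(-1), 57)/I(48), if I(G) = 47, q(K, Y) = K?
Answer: I*sqrt(2)/47 ≈ 0.03009*I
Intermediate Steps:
g(z) = sqrt(-1 + z)
q(g(-1), 57)/I(48) = sqrt(-1 - 1)/47 = sqrt(-2)*(1/47) = (I*sqrt(2))*(1/47) = I*sqrt(2)/47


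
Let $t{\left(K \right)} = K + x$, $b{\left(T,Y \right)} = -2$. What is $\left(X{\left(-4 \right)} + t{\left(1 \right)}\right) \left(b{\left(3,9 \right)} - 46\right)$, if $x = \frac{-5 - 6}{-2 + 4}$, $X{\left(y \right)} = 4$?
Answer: $24$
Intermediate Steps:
$x = - \frac{11}{2} \approx -5.5$
$t{\left(K \right)} = - \frac{11}{2} + K$ ($t{\left(K \right)} = K - \frac{11}{2} = - \frac{11}{2} + K$)
$\left(X{\left(-4 \right)} + t{\left(1 \right)}\right) \left(b{\left(3,9 \right)} - 46\right) = \left(4 + \left(- \frac{11}{2} + 1\right)\right) \left(-2 - 46\right) = \left(4 - \frac{9}{2}\right) \left(-48\right) = \left(- \frac{1}{2}\right) \left(-48\right) = 24$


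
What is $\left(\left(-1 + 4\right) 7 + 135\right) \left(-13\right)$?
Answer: $-2028$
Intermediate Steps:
$\left(\left(-1 + 4\right) 7 + 135\right) \left(-13\right) = \left(3 \cdot 7 + 135\right) \left(-13\right) = \left(21 + 135\right) \left(-13\right) = 156 \left(-13\right) = -2028$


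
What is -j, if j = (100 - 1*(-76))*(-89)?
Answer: 15664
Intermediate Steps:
j = -15664 (j = (100 + 76)*(-89) = 176*(-89) = -15664)
-j = -1*(-15664) = 15664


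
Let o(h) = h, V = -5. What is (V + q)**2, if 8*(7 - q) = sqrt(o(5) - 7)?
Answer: (16 - I*sqrt(2))**2/64 ≈ 3.9688 - 0.70711*I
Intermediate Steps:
q = 7 - I*sqrt(2)/8 (q = 7 - sqrt(5 - 7)/8 = 7 - I*sqrt(2)/8 ≈ 7.0 - 0.17678*I)
(V + q)**2 = (-5 + (7 - I*sqrt(2)/8))**2 = (2 - I*sqrt(2)/8)**2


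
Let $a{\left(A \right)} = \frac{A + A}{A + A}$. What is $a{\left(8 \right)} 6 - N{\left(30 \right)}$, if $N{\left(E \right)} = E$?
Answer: $-24$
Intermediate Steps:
$a{\left(A \right)} = 1$ ($a{\left(A \right)} = \frac{2 A}{2 A} = 2 A \frac{1}{2 A} = 1$)
$a{\left(8 \right)} 6 - N{\left(30 \right)} = 1 \cdot 6 - 30 = 6 - 30 = -24$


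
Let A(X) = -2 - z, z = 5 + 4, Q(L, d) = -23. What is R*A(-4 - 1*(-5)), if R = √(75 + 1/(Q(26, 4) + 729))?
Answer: -11*√37383406/706 ≈ -95.264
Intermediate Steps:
z = 9
A(X) = -11 (A(X) = -2 - 1*9 = -2 - 9 = -11)
R = √37383406/706 (R = √(75 + 1/(-23 + 729)) = √(75 + 1/706) = √(52951/706) = √37383406/706 ≈ 8.6603)
R*A(-4 - 1*(-5)) = (√37383406/706)*(-11) = -11*√37383406/706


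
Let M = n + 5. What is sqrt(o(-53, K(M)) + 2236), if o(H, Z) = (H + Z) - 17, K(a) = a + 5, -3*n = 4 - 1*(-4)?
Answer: 2*sqrt(4890)/3 ≈ 46.619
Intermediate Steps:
n = -8/3 (n = -(4 - 1*(-4))/3 = -(4 + 4)/3 = -1/3*8 = -8/3 ≈ -2.6667)
M = 7/3 (M = -8/3 + 5 = 7/3 ≈ 2.3333)
K(a) = 5 + a
o(H, Z) = -17 + H + Z
sqrt(o(-53, K(M)) + 2236) = sqrt((-17 - 53 + (5 + 7/3)) + 2236) = sqrt((-17 - 53 + 22/3) + 2236) = sqrt(-188/3 + 2236) = sqrt(6520/3) = 2*sqrt(4890)/3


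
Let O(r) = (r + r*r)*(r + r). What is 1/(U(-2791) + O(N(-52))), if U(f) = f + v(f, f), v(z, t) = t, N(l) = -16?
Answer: -1/13262 ≈ -7.5403e-5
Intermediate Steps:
O(r) = 2*r*(r + r²) (O(r) = (r + r²)*(2*r) = 2*r*(r + r²))
U(f) = 2*f (U(f) = f + f = 2*f)
1/(U(-2791) + O(N(-52))) = 1/(2*(-2791) + 2*(-16)²*(1 - 16)) = 1/(-5582 + 2*256*(-15)) = 1/(-5582 - 7680) = 1/(-13262) = -1/13262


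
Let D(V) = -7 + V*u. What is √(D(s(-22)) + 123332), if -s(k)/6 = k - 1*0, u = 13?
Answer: √125041 ≈ 353.61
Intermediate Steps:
s(k) = -6*k (s(k) = -6*(k - 1*0) = -6*(k + 0) = -6*k)
D(V) = -7 + 13*V (D(V) = -7 + V*13 = -7 + 13*V)
√(D(s(-22)) + 123332) = √((-7 + 13*(-6*(-22))) + 123332) = √((-7 + 13*132) + 123332) = √((-7 + 1716) + 123332) = √(1709 + 123332) = √125041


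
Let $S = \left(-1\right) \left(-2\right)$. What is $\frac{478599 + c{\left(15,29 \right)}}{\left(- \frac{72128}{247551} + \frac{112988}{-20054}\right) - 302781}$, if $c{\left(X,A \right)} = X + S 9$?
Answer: $- \frac{1188057419736264}{751575852645587} \approx -1.5808$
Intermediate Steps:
$S = 2$
$c{\left(X,A \right)} = 18 + X$ ($c{\left(X,A \right)} = X + 2 \cdot 9 = X + 18 = 18 + X$)
$\frac{478599 + c{\left(15,29 \right)}}{\left(- \frac{72128}{247551} + \frac{112988}{-20054}\right) - 302781} = \frac{478599 + \left(18 + 15\right)}{\left(- \frac{72128}{247551} + \frac{112988}{-20054}\right) - 302781} = \frac{478599 + 33}{\left(\left(-72128\right) \frac{1}{247551} + 112988 \left(- \frac{1}{20054}\right)\right) - 302781} = \frac{478632}{\left(- \frac{72128}{247551} - \frac{56494}{10027}\right) - 302781} = \frac{478632}{- \frac{14708373650}{2482193877} - 302781} = \frac{478632}{- \frac{751575852645587}{2482193877}} = 478632 \left(- \frac{2482193877}{751575852645587}\right) = - \frac{1188057419736264}{751575852645587}$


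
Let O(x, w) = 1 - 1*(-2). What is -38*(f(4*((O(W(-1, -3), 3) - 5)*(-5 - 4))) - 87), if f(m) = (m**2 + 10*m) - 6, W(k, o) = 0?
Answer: -220818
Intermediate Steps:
O(x, w) = 3 (O(x, w) = 1 + 2 = 3)
f(m) = -6 + m**2 + 10*m
-38*(f(4*((O(W(-1, -3), 3) - 5)*(-5 - 4))) - 87) = -38*((-6 + (4*((3 - 5)*(-5 - 4)))**2 + 10*(4*((3 - 5)*(-5 - 4)))) - 87) = -38*((-6 + (4*(-2*(-9)))**2 + 10*(4*(-2*(-9)))) - 87) = -38*((-6 + (4*18)**2 + 10*(4*18)) - 87) = -38*((-6 + 72**2 + 10*72) - 87) = -38*((-6 + 5184 + 720) - 87) = -38*(5898 - 87) = -38*5811 = -220818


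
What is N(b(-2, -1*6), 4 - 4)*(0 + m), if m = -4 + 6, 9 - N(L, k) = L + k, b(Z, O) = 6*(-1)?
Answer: 30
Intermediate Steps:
b(Z, O) = -6
N(L, k) = 9 - L - k (N(L, k) = 9 - (L + k) = 9 + (-L - k) = 9 - L - k)
m = 2
N(b(-2, -1*6), 4 - 4)*(0 + m) = (9 - 1*(-6) - (4 - 4))*(0 + 2) = (9 + 6 - 1*0)*2 = (9 + 6 + 0)*2 = 15*2 = 30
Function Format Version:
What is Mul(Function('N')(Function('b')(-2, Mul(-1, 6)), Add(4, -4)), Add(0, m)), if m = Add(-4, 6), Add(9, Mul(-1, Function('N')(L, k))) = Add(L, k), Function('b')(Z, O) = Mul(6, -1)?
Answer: 30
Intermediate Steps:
Function('b')(Z, O) = -6
Function('N')(L, k) = Add(9, Mul(-1, L), Mul(-1, k)) (Function('N')(L, k) = Add(9, Mul(-1, Add(L, k))) = Add(9, Add(Mul(-1, L), Mul(-1, k))) = Add(9, Mul(-1, L), Mul(-1, k)))
m = 2
Mul(Function('N')(Function('b')(-2, Mul(-1, 6)), Add(4, -4)), Add(0, m)) = Mul(Add(9, Mul(-1, -6), Mul(-1, Add(4, -4))), Add(0, 2)) = Mul(Add(9, 6, Mul(-1, 0)), 2) = Mul(Add(9, 6, 0), 2) = Mul(15, 2) = 30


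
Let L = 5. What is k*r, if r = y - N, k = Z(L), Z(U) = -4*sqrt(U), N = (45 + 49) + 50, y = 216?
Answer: -288*sqrt(5) ≈ -643.99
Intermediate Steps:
N = 144 (N = 94 + 50 = 144)
k = -4*sqrt(5) ≈ -8.9443
r = 72 (r = 216 - 1*144 = 216 - 144 = 72)
k*r = -4*sqrt(5)*72 = -288*sqrt(5)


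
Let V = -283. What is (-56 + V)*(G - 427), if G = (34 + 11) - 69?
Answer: 152889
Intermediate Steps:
G = -24 (G = 45 - 69 = -24)
(-56 + V)*(G - 427) = (-56 - 283)*(-24 - 427) = -339*(-451) = 152889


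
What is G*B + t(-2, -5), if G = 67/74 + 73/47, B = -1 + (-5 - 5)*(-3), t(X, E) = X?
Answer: 241023/3478 ≈ 69.299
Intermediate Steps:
B = 29 (B = -1 - 10*(-3) = -1 + 30 = 29)
G = 8551/3478 (G = 67*(1/74) + 73*(1/47) = 67/74 + 73/47 = 8551/3478 ≈ 2.4586)
G*B + t(-2, -5) = (8551/3478)*29 - 2 = 247979/3478 - 2 = 241023/3478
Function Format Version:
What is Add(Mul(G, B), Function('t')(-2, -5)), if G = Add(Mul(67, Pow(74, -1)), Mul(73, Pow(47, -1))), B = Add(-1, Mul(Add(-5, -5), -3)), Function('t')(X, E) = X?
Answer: Rational(241023, 3478) ≈ 69.299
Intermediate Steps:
B = 29 (B = Add(-1, Mul(-10, -3)) = Add(-1, 30) = 29)
G = Rational(8551, 3478) (G = Add(Mul(67, Rational(1, 74)), Mul(73, Rational(1, 47))) = Add(Rational(67, 74), Rational(73, 47)) = Rational(8551, 3478) ≈ 2.4586)
Add(Mul(G, B), Function('t')(-2, -5)) = Add(Mul(Rational(8551, 3478), 29), -2) = Add(Rational(247979, 3478), -2) = Rational(241023, 3478)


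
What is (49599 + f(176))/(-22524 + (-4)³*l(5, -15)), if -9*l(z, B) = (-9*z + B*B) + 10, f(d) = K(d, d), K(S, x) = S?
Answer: -447975/190556 ≈ -2.3509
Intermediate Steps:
f(d) = d
l(z, B) = -10/9 + z - B²/9 (l(z, B) = -((-9*z + B*B) + 10)/9 = -((-9*z + B²) + 10)/9 = -((B² - 9*z) + 10)/9 = -(10 + B² - 9*z)/9 = -10/9 + z - B²/9)
(49599 + f(176))/(-22524 + (-4)³*l(5, -15)) = (49599 + 176)/(-22524 + (-4)³*(-10/9 + 5 - ⅑*(-15)²)) = 49775/(-22524 - 64*(-10/9 + 5 - ⅑*225)) = 49775/(-22524 - 64*(-10/9 + 5 - 25)) = 49775/(-22524 - 64*(-190/9)) = 49775/(-22524 + 12160/9) = 49775/(-190556/9) = 49775*(-9/190556) = -447975/190556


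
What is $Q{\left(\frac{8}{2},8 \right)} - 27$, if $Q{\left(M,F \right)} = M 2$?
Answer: $-19$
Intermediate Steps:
$Q{\left(M,F \right)} = 2 M$
$Q{\left(\frac{8}{2},8 \right)} - 27 = 2 \cdot \frac{8}{2} - 27 = 2 \cdot 8 \cdot \frac{1}{2} - 27 = 2 \cdot 4 - 27 = 8 - 27 = -19$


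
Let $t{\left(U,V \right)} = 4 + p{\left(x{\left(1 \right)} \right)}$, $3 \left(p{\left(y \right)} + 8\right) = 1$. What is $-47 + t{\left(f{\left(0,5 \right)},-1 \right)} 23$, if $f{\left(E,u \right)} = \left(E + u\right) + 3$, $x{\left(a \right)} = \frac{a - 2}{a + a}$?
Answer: $- \frac{394}{3} \approx -131.33$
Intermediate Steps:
$x{\left(a \right)} = \frac{-2 + a}{2 a}$
$p{\left(y \right)} = - \frac{23}{3}$ ($p{\left(y \right)} = -8 + \frac{1}{3} \cdot 1 = -8 + \frac{1}{3} = - \frac{23}{3}$)
$f{\left(E,u \right)} = 3 + E + u$
$t{\left(U,V \right)} = - \frac{11}{3}$ ($t{\left(U,V \right)} = 4 - \frac{23}{3} = - \frac{11}{3}$)
$-47 + t{\left(f{\left(0,5 \right)},-1 \right)} 23 = -47 - \frac{253}{3} = - \frac{394}{3}$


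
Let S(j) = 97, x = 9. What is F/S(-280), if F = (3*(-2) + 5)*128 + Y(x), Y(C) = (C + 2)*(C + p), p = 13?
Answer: 114/97 ≈ 1.1753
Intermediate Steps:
Y(C) = (2 + C)*(13 + C) (Y(C) = (C + 2)*(C + 13) = (2 + C)*(13 + C))
F = 114 (F = (3*(-2) + 5)*128 + (26 + 9² + 15*9) = (-6 + 5)*128 + (26 + 81 + 135) = -1*128 + 242 = -128 + 242 = 114)
F/S(-280) = 114/97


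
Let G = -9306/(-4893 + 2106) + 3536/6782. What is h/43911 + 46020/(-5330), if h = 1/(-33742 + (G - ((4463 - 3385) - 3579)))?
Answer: -37308474738008069/4321038034263195 ≈ -8.6341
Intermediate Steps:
G = 12161354/3150239 (G = -9306/(-2787) + 3536*(1/6782) = -9306*(-1/2787) + 1768/3391 = 3102/929 + 1768/3391 = 12161354/3150239 ≈ 3.8605)
h = -3150239/98404455245 (h = 1/(-33742 + (12161354/3150239 - ((4463 - 3385) - 3579))) = 1/(-33742 + (12161354/3150239 - (1078 - 3579))) = 1/(-33742 + (12161354/3150239 - 1*(-2501))) = 1/(-33742 + (12161354/3150239 + 2501)) = 1/(-33742 + 7890909093/3150239) = 1/(-98404455245/3150239) = -3150239/98404455245 ≈ -3.2013e-5)
h/43911 + 46020/(-5330) = -3150239/98404455245/43911 + 46020/(-5330) = -3150239/98404455245*1/43911 + 46020*(-1/5330) = -3150239/4321038034263195 - 354/41 = -37308474738008069/4321038034263195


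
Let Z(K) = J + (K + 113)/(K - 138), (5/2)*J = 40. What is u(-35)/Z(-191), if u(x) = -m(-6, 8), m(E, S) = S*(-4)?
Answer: 5264/2671 ≈ 1.9708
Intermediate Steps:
J = 16 (J = (2/5)*40 = 16)
m(E, S) = -4*S
Z(K) = 16 + (113 + K)/(-138 + K) (Z(K) = 16 + (K + 113)/(K - 138) = 16 + (113 + K)/(-138 + K))
u(x) = 32 (u(x) = -(-4)*8 = -1*(-32) = 32)
u(-35)/Z(-191) = 32/(((-2095 + 17*(-191))/(-138 - 191))) = 32/(((-2095 - 3247)/(-329))) = 32/((-1/329*(-5342))) = 32/(5342/329) = 32*(329/5342) = 5264/2671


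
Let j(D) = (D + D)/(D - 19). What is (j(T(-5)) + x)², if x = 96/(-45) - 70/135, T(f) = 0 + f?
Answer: 1456849/291600 ≈ 4.9961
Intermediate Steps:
T(f) = f
j(D) = 2*D/(-19 + D) (j(D) = (2*D)/(-19 + D) = 2*D/(-19 + D))
x = -358/135 (x = 96*(-1/45) - 70*1/135 = -32/15 - 14/27 = -358/135 ≈ -2.6519)
(j(T(-5)) + x)² = (2*(-5)/(-19 - 5) - 358/135)² = (2*(-5)/(-24) - 358/135)² = (2*(-5)*(-1/24) - 358/135)² = (5/12 - 358/135)² = (-1207/540)² = 1456849/291600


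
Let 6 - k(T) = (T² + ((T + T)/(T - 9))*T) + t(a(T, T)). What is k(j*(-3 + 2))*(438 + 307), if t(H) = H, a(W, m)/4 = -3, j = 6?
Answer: -9834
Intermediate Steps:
a(W, m) = -12 (a(W, m) = 4*(-3) = -12)
k(T) = 18 - T² - 2*T²/(-9 + T) (k(T) = 6 - ((T² + ((T + T)/(T - 9))*T) - 12) = 6 - ((T² + ((2*T)/(-9 + T))*T) - 12) = 6 - ((T² + (2*T/(-9 + T))*T) - 12) = 6 - ((T² + 2*T²/(-9 + T)) - 12) = 6 - (-12 + T² + 2*T²/(-9 + T)) = 6 + (12 - T² - 2*T²/(-9 + T)) = 18 - T² - 2*T²/(-9 + T))
k(j*(-3 + 2))*(438 + 307) = ((-162 - (6*(-3 + 2))³ + 7*(6*(-3 + 2))² + 18*(6*(-3 + 2)))/(-9 + 6*(-3 + 2)))*(438 + 307) = ((-162 - (6*(-1))³ + 7*(6*(-1))² + 18*(6*(-1)))/(-9 + 6*(-1)))*745 = ((-162 - 1*(-6)³ + 7*(-6)² + 18*(-6))/(-9 - 6))*745 = ((-162 - 1*(-216) + 7*36 - 108)/(-15))*745 = -(-162 + 216 + 252 - 108)/15*745 = -1/15*198*745 = -66/5*745 = -9834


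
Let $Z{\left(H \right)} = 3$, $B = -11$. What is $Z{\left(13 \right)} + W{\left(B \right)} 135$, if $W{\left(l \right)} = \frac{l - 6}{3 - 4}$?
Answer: $2298$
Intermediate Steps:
$W{\left(l \right)} = 6 - l$ ($W{\left(l \right)} = \frac{-6 + l}{-1} = \left(-6 + l\right) \left(-1\right) = 6 - l$)
$Z{\left(13 \right)} + W{\left(B \right)} 135 = 3 + \left(6 - -11\right) 135 = 3 + \left(6 + 11\right) 135 = 3 + 17 \cdot 135 = 3 + 2295 = 2298$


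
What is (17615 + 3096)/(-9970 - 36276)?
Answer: -20711/46246 ≈ -0.44784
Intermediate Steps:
(17615 + 3096)/(-9970 - 36276) = 20711/(-46246) = 20711*(-1/46246) = -20711/46246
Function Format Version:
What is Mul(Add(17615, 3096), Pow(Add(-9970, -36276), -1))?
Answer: Rational(-20711, 46246) ≈ -0.44784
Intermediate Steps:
Mul(Add(17615, 3096), Pow(Add(-9970, -36276), -1)) = Mul(20711, Pow(-46246, -1)) = Mul(20711, Rational(-1, 46246)) = Rational(-20711, 46246)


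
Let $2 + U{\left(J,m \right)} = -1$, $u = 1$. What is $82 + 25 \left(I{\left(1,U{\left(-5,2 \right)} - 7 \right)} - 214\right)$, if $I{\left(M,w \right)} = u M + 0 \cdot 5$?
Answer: $-5243$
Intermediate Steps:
$U{\left(J,m \right)} = -3$ ($U{\left(J,m \right)} = -2 - 1 = -3$)
$I{\left(M,w \right)} = M$ ($I{\left(M,w \right)} = 1 M + 0 \cdot 5 = M + 0 = M$)
$82 + 25 \left(I{\left(1,U{\left(-5,2 \right)} - 7 \right)} - 214\right) = 82 + 25 \left(1 - 214\right) = 82 + 25 \left(-213\right) = 82 - 5325 = -5243$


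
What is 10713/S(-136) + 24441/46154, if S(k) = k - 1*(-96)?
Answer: -246735081/923080 ≈ -267.30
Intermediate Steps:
S(k) = 96 + k (S(k) = k + 96 = 96 + k)
10713/S(-136) + 24441/46154 = 10713/(96 - 136) + 24441/46154 = 10713/(-40) + 24441*(1/46154) = 10713*(-1/40) + 24441/46154 = -10713/40 + 24441/46154 = -246735081/923080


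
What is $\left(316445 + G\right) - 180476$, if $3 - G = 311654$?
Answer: $-175682$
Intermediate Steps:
$G = -311651$ ($G = 3 - 311654 = -311651$)
$\left(316445 + G\right) - 180476 = \left(316445 - 311651\right) - 180476 = 4794 - 180476 = -175682$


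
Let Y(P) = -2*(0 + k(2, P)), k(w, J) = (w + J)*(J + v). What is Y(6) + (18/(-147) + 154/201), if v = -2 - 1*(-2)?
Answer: -939164/9849 ≈ -95.356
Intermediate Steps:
v = 0 (v = -2 + 2 = 0)
k(w, J) = J*(J + w) (k(w, J) = (w + J)*(J + 0) = (J + w)*J = J*(J + w))
Y(P) = -2*P*(2 + P) (Y(P) = -2*(0 + P*(P + 2)) = -2*(0 + P*(2 + P)) = -2*P*(2 + P))
Y(6) + (18/(-147) + 154/201) = 2*6*(-2 - 1*6) + (18/(-147) + 154/201) = 2*6*(-2 - 6) + (18*(-1/147) + 154*(1/201)) = 2*6*(-8) + (-6/49 + 154/201) = -96 + 6340/9849 = -939164/9849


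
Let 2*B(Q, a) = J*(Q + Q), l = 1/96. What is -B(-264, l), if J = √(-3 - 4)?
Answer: 264*I*√7 ≈ 698.48*I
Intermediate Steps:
J = I*√7 (J = √(-7) = I*√7 ≈ 2.6458*I)
l = 1/96 ≈ 0.010417
B(Q, a) = I*Q*√7 (B(Q, a) = ((I*√7)*(Q + Q))/2 = ((I*√7)*(2*Q))/2 = (2*I*Q*√7)/2 = I*Q*√7)
-B(-264, l) = -I*(-264)*√7 = -(-264)*I*√7 = 264*I*√7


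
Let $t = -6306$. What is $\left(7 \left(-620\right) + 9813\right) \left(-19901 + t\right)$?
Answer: $-143430911$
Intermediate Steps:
$\left(7 \left(-620\right) + 9813\right) \left(-19901 + t\right) = \left(7 \left(-620\right) + 9813\right) \left(-19901 - 6306\right) = \left(-4340 + 9813\right) \left(-26207\right) = 5473 \left(-26207\right) = -143430911$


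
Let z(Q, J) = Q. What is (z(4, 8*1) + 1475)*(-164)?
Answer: -242556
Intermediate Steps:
(z(4, 8*1) + 1475)*(-164) = (4 + 1475)*(-164) = 1479*(-164) = -242556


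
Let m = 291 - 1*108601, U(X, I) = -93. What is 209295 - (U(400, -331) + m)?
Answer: 317698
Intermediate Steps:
m = -108310 (m = 291 - 108601 = -108310)
209295 - (U(400, -331) + m) = 209295 - (-93 - 108310) = 209295 - 1*(-108403) = 209295 + 108403 = 317698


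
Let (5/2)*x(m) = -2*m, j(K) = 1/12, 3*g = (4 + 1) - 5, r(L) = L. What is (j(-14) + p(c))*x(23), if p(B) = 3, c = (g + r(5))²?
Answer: -851/15 ≈ -56.733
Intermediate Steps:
g = 0 (g = ((4 + 1) - 5)/3 = (5 - 5)/3 = (⅓)*0 = 0)
j(K) = 1/12
x(m) = -4*m/5 (x(m) = 2*(-2*m)/5 = -4*m/5)
c = 25 (c = (0 + 5)² = 5² = 25)
(j(-14) + p(c))*x(23) = (1/12 + 3)*(-⅘*23) = (37/12)*(-92/5) = -851/15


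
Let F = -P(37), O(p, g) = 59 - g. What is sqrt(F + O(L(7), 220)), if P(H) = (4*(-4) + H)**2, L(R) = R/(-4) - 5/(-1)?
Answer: I*sqrt(602) ≈ 24.536*I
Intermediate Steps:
L(R) = 5 - R/4 (L(R) = R*(-1/4) - 5*(-1) = -R/4 + 5 = 5 - R/4)
P(H) = (-16 + H)**2
F = -441 (F = -(-16 + 37)**2 = -1*21**2 = -1*441 = -441)
sqrt(F + O(L(7), 220)) = sqrt(-441 + (59 - 1*220)) = sqrt(-441 + (59 - 220)) = sqrt(-441 - 161) = sqrt(-602) = I*sqrt(602)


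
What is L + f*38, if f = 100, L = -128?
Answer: 3672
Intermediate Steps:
L + f*38 = -128 + 100*38 = -128 + 3800 = 3672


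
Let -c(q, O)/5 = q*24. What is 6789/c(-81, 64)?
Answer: 2263/3240 ≈ 0.69846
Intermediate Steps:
c(q, O) = -120*q (c(q, O) = -5*q*24 = -120*q)
6789/c(-81, 64) = 6789/((-120*(-81))) = 6789/9720 = 6789*(1/9720) = 2263/3240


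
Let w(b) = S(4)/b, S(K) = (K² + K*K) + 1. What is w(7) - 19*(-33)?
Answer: 4422/7 ≈ 631.71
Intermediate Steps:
S(K) = 1 + 2*K² (S(K) = (K² + K²) + 1 = 2*K² + 1 = 1 + 2*K²)
w(b) = 33/b (w(b) = (1 + 2*4²)/b = (1 + 2*16)/b = (1 + 32)/b = 33/b)
w(7) - 19*(-33) = 33/7 - 19*(-33) = 33*(⅐) + 627 = 33/7 + 627 = 4422/7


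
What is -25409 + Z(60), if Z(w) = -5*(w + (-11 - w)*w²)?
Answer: 1252291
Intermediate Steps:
Z(w) = -5*w - 5*w²*(-11 - w) (Z(w) = -5*(w + w²*(-11 - w)) = -5*w - 5*w²*(-11 - w))
-25409 + Z(60) = -25409 + 5*60*(-1 + 60² + 11*60) = -25409 + 5*60*(-1 + 3600 + 660) = -25409 + 5*60*4259 = -25409 + 1277700 = 1252291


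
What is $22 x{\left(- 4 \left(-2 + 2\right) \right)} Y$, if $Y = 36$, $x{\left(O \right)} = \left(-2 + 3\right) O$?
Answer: $0$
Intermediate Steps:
$x{\left(O \right)} = O$ ($x{\left(O \right)} = 1 O = O$)
$22 x{\left(- 4 \left(-2 + 2\right) \right)} Y = 22 \left(- 4 \left(-2 + 2\right)\right) 36 = 22 \left(\left(-4\right) 0\right) 36 = 22 \cdot 0 \cdot 36 = 0 \cdot 36 = 0$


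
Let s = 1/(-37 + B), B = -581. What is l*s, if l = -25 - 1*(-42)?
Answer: -17/618 ≈ -0.027508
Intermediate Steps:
l = 17 (l = -25 + 42 = 17)
s = -1/618 (s = 1/(-37 - 581) = 1/(-618) = -1/618 ≈ -0.0016181)
l*s = 17*(-1/618) = -17/618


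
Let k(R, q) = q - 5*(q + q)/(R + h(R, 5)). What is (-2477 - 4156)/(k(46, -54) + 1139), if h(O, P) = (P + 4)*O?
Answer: -152559/24982 ≈ -6.1068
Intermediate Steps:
h(O, P) = O*(4 + P) (h(O, P) = (4 + P)*O = O*(4 + P))
k(R, q) = q - q/R (k(R, q) = q - 5*(q + q)/(R + R*(4 + 5)) = q - 5*2*q/(R + R*9) = q - 5*2*q/(R + 9*R) = q - 5*2*q/(10*R) = q - 5*2*q*1/(10*R) = q - q/R)
(-2477 - 4156)/(k(46, -54) + 1139) = (-2477 - 4156)/((-54 - 1*(-54)/46) + 1139) = -6633/((-54 - 1*(-54)*1/46) + 1139) = -6633/((-54 + 27/23) + 1139) = -6633/(-1215/23 + 1139) = -6633/24982/23 = -6633*23/24982 = -152559/24982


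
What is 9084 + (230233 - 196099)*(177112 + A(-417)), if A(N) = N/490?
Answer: 1481152655601/245 ≈ 6.0455e+9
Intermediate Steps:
A(N) = N/490 (A(N) = N*(1/490) = N/490)
9084 + (230233 - 196099)*(177112 + A(-417)) = 9084 + (230233 - 196099)*(177112 + (1/490)*(-417)) = 9084 + 34134*(177112 - 417/490) = 9084 + 34134*(86784463/490) = 9084 + 1481150430021/245 = 1481152655601/245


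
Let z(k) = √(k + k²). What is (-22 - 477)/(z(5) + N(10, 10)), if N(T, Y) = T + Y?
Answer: -998/37 + 499*√30/370 ≈ -19.586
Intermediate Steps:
(-22 - 477)/(z(5) + N(10, 10)) = (-22 - 477)/(√(5*(1 + 5)) + (10 + 10)) = -499/(√(5*6) + 20) = -499/(√30 + 20) = -499/(20 + √30)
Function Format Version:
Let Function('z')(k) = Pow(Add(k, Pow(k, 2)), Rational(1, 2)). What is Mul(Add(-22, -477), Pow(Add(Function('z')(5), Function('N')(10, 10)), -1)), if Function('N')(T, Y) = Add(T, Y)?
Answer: Add(Rational(-998, 37), Mul(Rational(499, 370), Pow(30, Rational(1, 2)))) ≈ -19.586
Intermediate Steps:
Mul(Add(-22, -477), Pow(Add(Function('z')(5), Function('N')(10, 10)), -1)) = Mul(Add(-22, -477), Pow(Add(Pow(Mul(5, Add(1, 5)), Rational(1, 2)), Add(10, 10)), -1)) = Mul(-499, Pow(Add(Pow(Mul(5, 6), Rational(1, 2)), 20), -1)) = Mul(-499, Pow(Add(Pow(30, Rational(1, 2)), 20), -1)) = Mul(-499, Pow(Add(20, Pow(30, Rational(1, 2))), -1))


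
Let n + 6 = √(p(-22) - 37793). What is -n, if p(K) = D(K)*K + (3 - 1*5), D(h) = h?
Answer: 6 - I*√37311 ≈ 6.0 - 193.16*I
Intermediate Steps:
p(K) = -2 + K² (p(K) = K*K + (3 - 1*5) = K² + (3 - 5) = K² - 2 = -2 + K²)
n = -6 + I*√37311 (n = -6 + √((-2 + (-22)²) - 37793) = -6 + √((-2 + 484) - 37793) = -6 + √(482 - 37793) = -6 + √(-37311) = -6 + I*√37311 ≈ -6.0 + 193.16*I)
-n = -(-6 + I*√37311) = 6 - I*√37311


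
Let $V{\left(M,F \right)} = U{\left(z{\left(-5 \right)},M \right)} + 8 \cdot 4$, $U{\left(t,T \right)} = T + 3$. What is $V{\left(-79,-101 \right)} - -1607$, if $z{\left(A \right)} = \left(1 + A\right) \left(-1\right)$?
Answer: $1563$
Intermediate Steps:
$z{\left(A \right)} = -1 - A$
$U{\left(t,T \right)} = 3 + T$
$V{\left(M,F \right)} = 35 + M$ ($V{\left(M,F \right)} = \left(3 + M\right) + 8 \cdot 4 = \left(3 + M\right) + 32 = 35 + M$)
$V{\left(-79,-101 \right)} - -1607 = \left(35 - 79\right) - -1607 = -44 + 1607 = 1563$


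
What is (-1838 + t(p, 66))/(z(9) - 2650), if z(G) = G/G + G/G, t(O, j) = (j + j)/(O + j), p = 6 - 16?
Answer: 25699/37072 ≈ 0.69322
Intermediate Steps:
p = -10
t(O, j) = 2*j/(O + j) (t(O, j) = (2*j)/(O + j) = 2*j/(O + j))
z(G) = 2 (z(G) = 1 + 1 = 2)
(-1838 + t(p, 66))/(z(9) - 2650) = (-1838 + 2*66/(-10 + 66))/(2 - 2650) = (-1838 + 2*66/56)/(-2648) = (-1838 + 2*66*(1/56))*(-1/2648) = (-1838 + 33/14)*(-1/2648) = -25699/14*(-1/2648) = 25699/37072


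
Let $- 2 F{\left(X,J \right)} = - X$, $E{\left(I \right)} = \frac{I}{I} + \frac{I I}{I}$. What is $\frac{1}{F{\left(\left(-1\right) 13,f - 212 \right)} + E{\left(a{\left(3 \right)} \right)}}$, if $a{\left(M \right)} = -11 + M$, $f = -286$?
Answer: $- \frac{2}{27} \approx -0.074074$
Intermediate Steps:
$E{\left(I \right)} = 1 + I$ ($E{\left(I \right)} = 1 + \frac{I^{2}}{I} = 1 + I$)
$F{\left(X,J \right)} = \frac{X}{2}$ ($F{\left(X,J \right)} = - \frac{\left(-1\right) X}{2} = \frac{X}{2}$)
$\frac{1}{F{\left(\left(-1\right) 13,f - 212 \right)} + E{\left(a{\left(3 \right)} \right)}} = \frac{1}{\frac{\left(-1\right) 13}{2} + \left(1 + \left(-11 + 3\right)\right)} = \frac{1}{\frac{1}{2} \left(-13\right) + \left(1 - 8\right)} = \frac{1}{- \frac{13}{2} - 7} = \frac{1}{- \frac{27}{2}} = - \frac{2}{27}$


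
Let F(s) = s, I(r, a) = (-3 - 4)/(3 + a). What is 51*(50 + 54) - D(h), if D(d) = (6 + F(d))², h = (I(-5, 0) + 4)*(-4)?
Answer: 47732/9 ≈ 5303.6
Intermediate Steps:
I(r, a) = -7/(3 + a)
h = -20/3 (h = (-7/(3 + 0) + 4)*(-4) = (-7/3 + 4)*(-4) = (5/3)*(-4) = -20/3 ≈ -6.6667)
D(d) = (6 + d)²
51*(50 + 54) - D(h) = 51*(50 + 54) - (6 - 20/3)² = 51*104 - (-⅔)² = 5304 - 1*4/9 = 5304 - 4/9 = 47732/9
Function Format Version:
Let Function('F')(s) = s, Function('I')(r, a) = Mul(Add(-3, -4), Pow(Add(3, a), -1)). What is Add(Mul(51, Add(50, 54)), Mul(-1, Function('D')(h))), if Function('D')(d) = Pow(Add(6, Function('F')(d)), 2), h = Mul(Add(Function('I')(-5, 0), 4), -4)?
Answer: Rational(47732, 9) ≈ 5303.6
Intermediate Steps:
Function('I')(r, a) = Mul(-7, Pow(Add(3, a), -1))
h = Rational(-20, 3) (h = Mul(Add(Mul(-7, Pow(Add(3, 0), -1)), 4), -4) = Mul(Add(Mul(-7, Pow(3, -1)), 4), -4) = Mul(Add(Mul(-7, Rational(1, 3)), 4), -4) = Mul(Add(Rational(-7, 3), 4), -4) = Mul(Rational(5, 3), -4) = Rational(-20, 3) ≈ -6.6667)
Function('D')(d) = Pow(Add(6, d), 2)
Add(Mul(51, Add(50, 54)), Mul(-1, Function('D')(h))) = Add(Mul(51, Add(50, 54)), Mul(-1, Pow(Add(6, Rational(-20, 3)), 2))) = Add(Mul(51, 104), Mul(-1, Pow(Rational(-2, 3), 2))) = Add(5304, Mul(-1, Rational(4, 9))) = Add(5304, Rational(-4, 9)) = Rational(47732, 9)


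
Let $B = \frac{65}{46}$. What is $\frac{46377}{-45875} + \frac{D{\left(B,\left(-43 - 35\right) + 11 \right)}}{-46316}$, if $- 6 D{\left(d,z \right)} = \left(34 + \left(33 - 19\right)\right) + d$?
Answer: $- \frac{592742934557}{586430034000} \approx -1.0108$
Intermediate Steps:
$B = \frac{65}{46}$ ($B = 65 \cdot \frac{1}{46} = \frac{65}{46} \approx 1.413$)
$D{\left(d,z \right)} = -8 - \frac{d}{6}$ ($D{\left(d,z \right)} = - \frac{\left(34 + \left(33 - 19\right)\right) + d}{6} = - \frac{\left(34 + 14\right) + d}{6} = - \frac{48 + d}{6} = -8 - \frac{d}{6}$)
$\frac{46377}{-45875} + \frac{D{\left(B,\left(-43 - 35\right) + 11 \right)}}{-46316} = \frac{46377}{-45875} + \frac{-8 - \frac{65}{276}}{-46316} = 46377 \left(- \frac{1}{45875}\right) + \left(-8 - \frac{65}{276}\right) \left(- \frac{1}{46316}\right) = - \frac{46377}{45875} - - \frac{2273}{12783216} = - \frac{46377}{45875} + \frac{2273}{12783216} = - \frac{592742934557}{586430034000}$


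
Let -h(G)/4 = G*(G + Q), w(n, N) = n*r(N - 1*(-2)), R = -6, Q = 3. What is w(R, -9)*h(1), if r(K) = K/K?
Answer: 96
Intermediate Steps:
r(K) = 1
w(n, N) = n (w(n, N) = n*1 = n)
h(G) = -4*G*(3 + G) (h(G) = -4*G*(G + 3) = -4*G*(3 + G))
w(R, -9)*h(1) = -(-24)*(3 + 1) = -(-24)*4 = -6*(-16) = 96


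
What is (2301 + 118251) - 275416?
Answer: -154864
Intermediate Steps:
(2301 + 118251) - 275416 = 120552 - 275416 = -154864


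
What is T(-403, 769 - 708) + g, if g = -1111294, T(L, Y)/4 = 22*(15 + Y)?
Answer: -1104606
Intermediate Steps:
T(L, Y) = 1320 + 88*Y (T(L, Y) = 4*(22*(15 + Y)) = 4*(330 + 22*Y) = 1320 + 88*Y)
T(-403, 769 - 708) + g = (1320 + 88*(769 - 708)) - 1111294 = (1320 + 88*61) - 1111294 = (1320 + 5368) - 1111294 = 6688 - 1111294 = -1104606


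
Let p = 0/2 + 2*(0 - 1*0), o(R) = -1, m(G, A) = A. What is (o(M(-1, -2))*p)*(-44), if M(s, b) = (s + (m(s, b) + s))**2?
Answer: 0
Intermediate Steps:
M(s, b) = (b + 2*s)**2 (M(s, b) = (s + (b + s))**2 = (b + 2*s)**2)
p = 0 (p = 0*(1/2) + 2*(0 + 0) = 0 + 2*0 = 0 + 0 = 0)
(o(M(-1, -2))*p)*(-44) = -1*0*(-44) = 0*(-44) = 0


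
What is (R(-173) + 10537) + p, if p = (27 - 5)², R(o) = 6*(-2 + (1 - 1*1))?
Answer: 11009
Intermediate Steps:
R(o) = -12 (R(o) = 6*(-2 + (1 - 1)) = 6*(-2 + 0) = 6*(-2) = -12)
p = 484 (p = 22² = 484)
(R(-173) + 10537) + p = (-12 + 10537) + 484 = 10525 + 484 = 11009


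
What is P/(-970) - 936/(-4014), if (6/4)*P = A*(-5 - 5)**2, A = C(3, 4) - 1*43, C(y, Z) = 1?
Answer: 67484/21631 ≈ 3.1198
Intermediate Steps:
A = -42 (A = 1 - 1*43 = 1 - 43 = -42)
P = -2800 (P = 2*(-42*(-5 - 5)**2)/3 = 2*(-42*(-10)**2)/3 = 2*(-42*100)/3 = (2/3)*(-4200) = -2800)
P/(-970) - 936/(-4014) = -2800/(-970) - 936/(-4014) = -2800*(-1/970) - 936*(-1/4014) = 280/97 + 52/223 = 67484/21631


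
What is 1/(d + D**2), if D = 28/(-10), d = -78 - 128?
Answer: -25/4954 ≈ -0.0050464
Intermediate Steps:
d = -206
D = -14/5 (D = 28*(-1/10) = -14/5 ≈ -2.8000)
1/(d + D**2) = 1/(-206 + (-14/5)**2) = 1/(-206 + 196/25) = 1/(-4954/25) = -25/4954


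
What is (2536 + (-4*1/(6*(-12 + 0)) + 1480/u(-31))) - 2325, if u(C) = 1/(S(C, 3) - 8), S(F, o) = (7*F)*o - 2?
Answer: -17605241/18 ≈ -9.7807e+5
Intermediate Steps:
S(F, o) = -2 + 7*F*o (S(F, o) = 7*F*o - 2 = -2 + 7*F*o)
u(C) = 1/(-10 + 21*C) (u(C) = 1/((-2 + 7*C*3) - 8) = 1/((-2 + 21*C) - 8) = 1/(-10 + 21*C))
(2536 + (-4*1/(6*(-12 + 0)) + 1480/u(-31))) - 2325 = (2536 + (-4*1/(6*(-12 + 0)) + 1480/(1/(-10 + 21*(-31))))) - 2325 = (2536 + (-4/((-12*6)) + 1480/(1/(-10 - 651)))) - 2325 = (2536 + (-4/(-72) + 1480/(1/(-661)))) - 2325 = (2536 + (-4*(-1/72) + 1480/(-1/661))) - 2325 = (2536 + (1/18 + 1480*(-661))) - 2325 = (2536 + (1/18 - 978280)) - 2325 = (2536 - 17609039/18) - 2325 = -17563391/18 - 2325 = -17605241/18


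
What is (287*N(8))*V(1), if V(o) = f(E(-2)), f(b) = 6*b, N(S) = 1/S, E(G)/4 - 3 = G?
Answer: 861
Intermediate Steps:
E(G) = 12 + 4*G
N(S) = 1/S
V(o) = 24 (V(o) = 6*(12 + 4*(-2)) = 6*(12 - 8) = 6*4 = 24)
(287*N(8))*V(1) = (287/8)*24 = 861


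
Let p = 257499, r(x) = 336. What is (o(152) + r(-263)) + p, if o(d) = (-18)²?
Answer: 258159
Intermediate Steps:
o(d) = 324
(o(152) + r(-263)) + p = (324 + 336) + 257499 = 660 + 257499 = 258159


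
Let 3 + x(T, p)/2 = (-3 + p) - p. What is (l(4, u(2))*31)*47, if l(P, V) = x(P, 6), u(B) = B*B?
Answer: -17484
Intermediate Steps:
u(B) = B**2
x(T, p) = -12 (x(T, p) = -6 + 2*((-3 + p) - p) = -6 + 2*(-3) = -6 - 6 = -12)
l(P, V) = -12
(l(4, u(2))*31)*47 = -12*31*47 = -372*47 = -17484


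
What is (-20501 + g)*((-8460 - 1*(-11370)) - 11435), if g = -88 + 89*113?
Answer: 89785300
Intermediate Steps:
g = 9969 (g = -88 + 10057 = 9969)
(-20501 + g)*((-8460 - 1*(-11370)) - 11435) = (-20501 + 9969)*((-8460 - 1*(-11370)) - 11435) = -10532*((-8460 + 11370) - 11435) = -10532*(2910 - 11435) = -10532*(-8525) = 89785300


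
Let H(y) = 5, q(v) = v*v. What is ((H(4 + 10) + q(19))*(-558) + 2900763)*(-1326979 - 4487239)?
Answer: -15678242334630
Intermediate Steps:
q(v) = v**2
((H(4 + 10) + q(19))*(-558) + 2900763)*(-1326979 - 4487239) = ((5 + 19**2)*(-558) + 2900763)*(-1326979 - 4487239) = ((5 + 361)*(-558) + 2900763)*(-5814218) = (366*(-558) + 2900763)*(-5814218) = (-204228 + 2900763)*(-5814218) = 2696535*(-5814218) = -15678242334630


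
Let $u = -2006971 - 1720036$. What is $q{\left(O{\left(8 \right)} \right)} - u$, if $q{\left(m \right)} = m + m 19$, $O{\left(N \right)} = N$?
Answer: $3727167$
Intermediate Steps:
$q{\left(m \right)} = 20 m$ ($q{\left(m \right)} = m + 19 m = 20 m$)
$u = -3727007$ ($u = -2006971 - 1720036 = -3727007$)
$q{\left(O{\left(8 \right)} \right)} - u = 20 \cdot 8 - -3727007 = 160 + 3727007 = 3727167$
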